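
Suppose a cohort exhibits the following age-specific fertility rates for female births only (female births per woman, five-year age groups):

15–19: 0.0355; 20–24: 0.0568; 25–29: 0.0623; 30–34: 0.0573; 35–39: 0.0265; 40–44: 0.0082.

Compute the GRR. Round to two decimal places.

Sum of female ASFRs = 0.0355 + 0.0568 + 0.0623 + 0.0573 + 0.0265 + 0.0082 = 0.2466
GRR = 5 × 0.2466 = 1.233

1.23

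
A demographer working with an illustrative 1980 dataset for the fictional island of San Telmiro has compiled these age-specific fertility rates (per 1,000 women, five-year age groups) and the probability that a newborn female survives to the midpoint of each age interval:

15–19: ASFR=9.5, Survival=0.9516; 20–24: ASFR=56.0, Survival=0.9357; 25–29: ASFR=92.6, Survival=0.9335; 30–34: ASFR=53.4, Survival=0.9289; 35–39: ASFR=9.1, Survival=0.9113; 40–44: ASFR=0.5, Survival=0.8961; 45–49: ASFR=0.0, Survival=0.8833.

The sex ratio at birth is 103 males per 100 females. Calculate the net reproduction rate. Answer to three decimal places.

Proportion female at birth = 100 / (100 + 103) = 0.49261.
Weighting each age-specific rate by interval width and survival:
  15–19: 5 × 9.5/1000 × 0.9516 = 0.04520
  20–24: 5 × 56.0/1000 × 0.9357 = 0.26200
  25–29: 5 × 92.6/1000 × 0.9335 = 0.43221
  30–34: 5 × 53.4/1000 × 0.9289 = 0.24802
  35–39: 5 × 9.1/1000 × 0.9113 = 0.04146
  40–44: 5 × 0.5/1000 × 0.8961 = 0.00224
  45–49: 5 × 0.0/1000 × 0.8833 = 0.00000
Sum = 1.03113
NRR = 0.49261 × 1.03113 = 0.50794

0.508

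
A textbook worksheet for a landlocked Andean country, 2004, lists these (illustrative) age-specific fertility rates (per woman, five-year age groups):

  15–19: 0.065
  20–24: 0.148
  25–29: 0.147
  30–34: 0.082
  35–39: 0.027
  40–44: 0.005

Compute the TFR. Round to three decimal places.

2.370

Sum of ASFRs = 0.065 + 0.148 + 0.147 + 0.082 + 0.027 + 0.005 = 0.474
TFR = 5 × 0.474 = 2.37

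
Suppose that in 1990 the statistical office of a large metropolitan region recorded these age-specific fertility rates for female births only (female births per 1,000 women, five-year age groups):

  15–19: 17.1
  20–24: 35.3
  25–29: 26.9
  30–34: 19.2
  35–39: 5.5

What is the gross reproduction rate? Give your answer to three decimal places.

Sum of female ASFRs = 17.1 + 35.3 + 26.9 + 19.2 + 5.5 = 104.0
GRR = 5 × 104.0 / 1000 = 0.52

0.520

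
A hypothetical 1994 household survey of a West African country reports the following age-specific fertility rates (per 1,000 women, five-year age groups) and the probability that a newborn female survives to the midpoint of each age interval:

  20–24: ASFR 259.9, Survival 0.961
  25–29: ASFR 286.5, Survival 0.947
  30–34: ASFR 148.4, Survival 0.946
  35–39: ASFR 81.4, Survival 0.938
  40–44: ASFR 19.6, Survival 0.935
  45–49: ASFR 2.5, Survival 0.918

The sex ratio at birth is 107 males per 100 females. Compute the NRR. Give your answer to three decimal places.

Proportion female at birth = 100 / (100 + 107) = 0.48309.
Weighting each age-specific rate by interval width and survival:
  20–24: 5 × 259.9/1000 × 0.961 = 1.24882
  25–29: 5 × 286.5/1000 × 0.947 = 1.35658
  30–34: 5 × 148.4/1000 × 0.946 = 0.70193
  35–39: 5 × 81.4/1000 × 0.938 = 0.38177
  40–44: 5 × 19.6/1000 × 0.935 = 0.09163
  45–49: 5 × 2.5/1000 × 0.918 = 0.01148
Sum = 3.79221
NRR = 0.48309 × 3.79221 = 1.83198
An NRR exceeding 1 indicates intrinsic growth under these rates.

1.832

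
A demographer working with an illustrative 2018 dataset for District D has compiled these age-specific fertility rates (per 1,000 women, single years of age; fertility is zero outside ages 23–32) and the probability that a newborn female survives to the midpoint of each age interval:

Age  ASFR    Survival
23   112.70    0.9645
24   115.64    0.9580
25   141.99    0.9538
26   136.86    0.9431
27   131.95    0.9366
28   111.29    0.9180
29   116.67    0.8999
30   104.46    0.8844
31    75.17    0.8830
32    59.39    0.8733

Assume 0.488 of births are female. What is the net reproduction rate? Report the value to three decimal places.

0.500

Proportion female at birth = 0.488.
Per-age-group product (1 × ASFR × survival probability):
  23: 1 × 112.70/1000 × 0.9645 = 0.10870
  24: 1 × 115.64/1000 × 0.9580 = 0.11078
  25: 1 × 141.99/1000 × 0.9538 = 0.13543
  26: 1 × 136.86/1000 × 0.9431 = 0.12907
  27: 1 × 131.95/1000 × 0.9366 = 0.12358
  28: 1 × 111.29/1000 × 0.9180 = 0.10216
  29: 1 × 116.67/1000 × 0.8999 = 0.10499
  30: 1 × 104.46/1000 × 0.8844 = 0.09238
  31: 1 × 75.17/1000 × 0.8830 = 0.06638
  32: 1 × 59.39/1000 × 0.8733 = 0.05187
Sum = 1.02534
NRR = 0.488 × 1.02534 = 0.50037
With NRR below 1 the population is below replacement fertility.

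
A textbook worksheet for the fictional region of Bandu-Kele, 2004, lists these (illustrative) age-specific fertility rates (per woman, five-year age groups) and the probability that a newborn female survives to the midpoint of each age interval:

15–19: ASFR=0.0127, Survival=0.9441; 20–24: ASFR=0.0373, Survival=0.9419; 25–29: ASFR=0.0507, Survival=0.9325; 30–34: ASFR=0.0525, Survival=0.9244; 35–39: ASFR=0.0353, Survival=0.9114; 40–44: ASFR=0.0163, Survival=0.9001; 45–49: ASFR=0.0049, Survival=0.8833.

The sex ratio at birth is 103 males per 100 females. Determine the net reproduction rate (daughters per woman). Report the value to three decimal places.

Proportion female at birth = 100 / (100 + 103) = 0.49261.
Each age group contributes 5 × ASFR × survival:
  15–19: 5 × 0.0127 × 0.9441 = 0.05995
  20–24: 5 × 0.0373 × 0.9419 = 0.17566
  25–29: 5 × 0.0507 × 0.9325 = 0.23639
  30–34: 5 × 0.0525 × 0.9244 = 0.24266
  35–39: 5 × 0.0353 × 0.9114 = 0.16086
  40–44: 5 × 0.0163 × 0.9001 = 0.07336
  45–49: 5 × 0.0049 × 0.8833 = 0.02164
Sum = 0.97052
NRR = 0.49261 × 0.97052 = 0.47809

0.478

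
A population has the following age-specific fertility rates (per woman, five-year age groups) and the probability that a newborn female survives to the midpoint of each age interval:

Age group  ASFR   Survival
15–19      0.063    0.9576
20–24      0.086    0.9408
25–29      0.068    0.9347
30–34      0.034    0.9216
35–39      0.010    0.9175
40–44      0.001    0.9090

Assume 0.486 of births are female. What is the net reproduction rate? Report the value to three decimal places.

Proportion female at birth = 0.486.
Each age group contributes 5 × ASFR × survival:
  15–19: 5 × 0.063 × 0.9576 = 0.30164
  20–24: 5 × 0.086 × 0.9408 = 0.40454
  25–29: 5 × 0.068 × 0.9347 = 0.31780
  30–34: 5 × 0.034 × 0.9216 = 0.15667
  35–39: 5 × 0.010 × 0.9175 = 0.04588
  40–44: 5 × 0.001 × 0.9090 = 0.00455
Sum = 1.23108
NRR = 0.486 × 1.23108 = 0.59830
With NRR below 1 the population is below replacement fertility.

0.598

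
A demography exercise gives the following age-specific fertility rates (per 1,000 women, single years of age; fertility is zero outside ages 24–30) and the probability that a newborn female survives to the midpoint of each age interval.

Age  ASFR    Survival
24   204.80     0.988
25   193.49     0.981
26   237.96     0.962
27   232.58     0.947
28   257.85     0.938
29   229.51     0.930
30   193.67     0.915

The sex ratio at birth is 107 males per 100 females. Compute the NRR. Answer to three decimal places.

Proportion female at birth = 100 / (100 + 107) = 0.48309.
Weighting each age-specific rate by interval width and survival:
  24: 1 × 204.80/1000 × 0.988 = 0.20234
  25: 1 × 193.49/1000 × 0.981 = 0.18981
  26: 1 × 237.96/1000 × 0.962 = 0.22892
  27: 1 × 232.58/1000 × 0.947 = 0.22025
  28: 1 × 257.85/1000 × 0.938 = 0.24186
  29: 1 × 229.51/1000 × 0.930 = 0.21344
  30: 1 × 193.67/1000 × 0.915 = 0.17721
Sum = 1.47383
NRR = 0.48309 × 1.47383 = 0.71199
NRR < 1, so the cohort does not fully replace itself.

0.712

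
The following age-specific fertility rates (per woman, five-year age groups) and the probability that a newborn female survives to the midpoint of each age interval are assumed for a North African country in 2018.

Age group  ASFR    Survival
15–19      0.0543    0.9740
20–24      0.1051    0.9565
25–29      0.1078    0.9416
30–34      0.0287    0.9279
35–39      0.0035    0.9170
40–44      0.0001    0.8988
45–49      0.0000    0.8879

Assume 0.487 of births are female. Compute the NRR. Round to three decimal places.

Proportion female at birth = 0.487.
Per-age-group product (5 × ASFR × survival probability):
  15–19: 5 × 0.0543 × 0.9740 = 0.26444
  20–24: 5 × 0.1051 × 0.9565 = 0.50264
  25–29: 5 × 0.1078 × 0.9416 = 0.50752
  30–34: 5 × 0.0287 × 0.9279 = 0.13315
  35–39: 5 × 0.0035 × 0.9170 = 0.01605
  40–44: 5 × 0.0001 × 0.8988 = 0.00045
  45–49: 5 × 0.0000 × 0.8879 = 0.00000
Sum = 1.42425
NRR = 0.487 × 1.42425 = 0.69361
An NRR under 1 implies long-run decline under these rates.

0.694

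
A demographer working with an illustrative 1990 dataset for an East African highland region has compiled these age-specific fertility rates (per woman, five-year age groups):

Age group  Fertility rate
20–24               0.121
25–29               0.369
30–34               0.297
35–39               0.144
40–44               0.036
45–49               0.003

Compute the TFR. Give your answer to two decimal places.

Sum of ASFRs = 0.121 + 0.369 + 0.297 + 0.144 + 0.036 + 0.003 = 0.970
TFR = 5 × 0.970 = 4.85

4.85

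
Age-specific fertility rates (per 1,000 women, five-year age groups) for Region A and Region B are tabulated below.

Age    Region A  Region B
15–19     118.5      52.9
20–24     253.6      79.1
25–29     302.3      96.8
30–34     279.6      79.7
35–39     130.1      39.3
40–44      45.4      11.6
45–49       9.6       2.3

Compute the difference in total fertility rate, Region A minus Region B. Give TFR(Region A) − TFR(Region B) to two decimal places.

3.89

Region A:
  Sum of ASFRs = 118.5 + 253.6 + 302.3 + 279.6 + 130.1 + 45.4 + 9.6 = 1139.1
  TFR = 5 × 1139.1 / 1000 = 5.6955
Region B:
  Sum of ASFRs = 52.9 + 79.1 + 96.8 + 79.7 + 39.3 + 11.6 + 2.3 = 361.7
  TFR = 5 × 361.7 / 1000 = 1.8085
Difference = 5.6955 − 1.8085 = 3.887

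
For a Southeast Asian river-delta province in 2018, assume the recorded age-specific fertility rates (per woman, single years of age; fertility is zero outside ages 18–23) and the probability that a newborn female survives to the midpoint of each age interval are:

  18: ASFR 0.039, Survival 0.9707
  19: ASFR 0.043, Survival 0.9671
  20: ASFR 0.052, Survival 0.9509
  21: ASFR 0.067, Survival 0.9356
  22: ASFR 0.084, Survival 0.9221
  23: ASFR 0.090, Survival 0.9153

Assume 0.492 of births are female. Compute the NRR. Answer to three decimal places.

0.173

Proportion female at birth = 0.492.
Survival-weighted fertility by age (1·fₓ·Sₓ):
  18: 1 × 0.039 × 0.9707 = 0.03786
  19: 1 × 0.043 × 0.9671 = 0.04159
  20: 1 × 0.052 × 0.9509 = 0.04945
  21: 1 × 0.067 × 0.9356 = 0.06269
  22: 1 × 0.084 × 0.9221 = 0.07746
  23: 1 × 0.090 × 0.9153 = 0.08238
Sum = 0.35143
NRR = 0.492 × 0.35143 = 0.17290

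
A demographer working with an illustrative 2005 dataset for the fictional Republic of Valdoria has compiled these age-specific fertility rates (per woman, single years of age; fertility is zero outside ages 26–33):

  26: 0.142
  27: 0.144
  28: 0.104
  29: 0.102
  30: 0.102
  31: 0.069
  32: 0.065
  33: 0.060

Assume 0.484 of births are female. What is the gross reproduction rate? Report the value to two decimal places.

0.38

Proportion female at birth = 0.484.
Sum of ASFRs = 0.142 + 0.144 + 0.104 + 0.102 + 0.102 + 0.069 + 0.065 + 0.060 = 0.788
TFR = 0.788
GRR = 0.484 × 0.788 = 0.38139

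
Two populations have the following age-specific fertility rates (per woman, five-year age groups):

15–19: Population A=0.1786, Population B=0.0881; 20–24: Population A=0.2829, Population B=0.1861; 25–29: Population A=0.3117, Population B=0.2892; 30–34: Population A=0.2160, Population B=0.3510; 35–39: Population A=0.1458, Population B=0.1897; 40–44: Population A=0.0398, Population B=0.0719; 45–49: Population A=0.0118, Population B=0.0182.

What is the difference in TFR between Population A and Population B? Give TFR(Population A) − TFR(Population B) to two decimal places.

Population A:
  Sum of ASFRs = 0.1786 + 0.2829 + 0.3117 + 0.2160 + 0.1458 + 0.0398 + 0.0118 = 1.1866
  TFR = 5 × 1.1866 = 5.933
Population B:
  Sum of ASFRs = 0.0881 + 0.1861 + 0.2892 + 0.3510 + 0.1897 + 0.0719 + 0.0182 = 1.1942
  TFR = 5 × 1.1942 = 5.971
Difference = 5.933 − 5.971 = -0.038

-0.04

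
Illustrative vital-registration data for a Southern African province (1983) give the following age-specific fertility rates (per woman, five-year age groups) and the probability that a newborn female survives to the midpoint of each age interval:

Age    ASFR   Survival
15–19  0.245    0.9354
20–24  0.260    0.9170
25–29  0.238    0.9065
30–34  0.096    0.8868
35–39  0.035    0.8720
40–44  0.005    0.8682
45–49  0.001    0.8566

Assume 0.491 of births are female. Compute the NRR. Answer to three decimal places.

Proportion female at birth = 0.491.
Survival-weighted fertility by age (5·fₓ·Sₓ):
  15–19: 5 × 0.245 × 0.9354 = 1.14587
  20–24: 5 × 0.260 × 0.9170 = 1.19210
  25–29: 5 × 0.238 × 0.9065 = 1.07874
  30–34: 5 × 0.096 × 0.8868 = 0.42566
  35–39: 5 × 0.035 × 0.8720 = 0.15260
  40–44: 5 × 0.005 × 0.8682 = 0.02171
  45–49: 5 × 0.001 × 0.8566 = 0.00428
Sum = 4.02096
NRR = 0.491 × 4.02096 = 1.97429
An NRR exceeding 1 indicates intrinsic growth under these rates.

1.974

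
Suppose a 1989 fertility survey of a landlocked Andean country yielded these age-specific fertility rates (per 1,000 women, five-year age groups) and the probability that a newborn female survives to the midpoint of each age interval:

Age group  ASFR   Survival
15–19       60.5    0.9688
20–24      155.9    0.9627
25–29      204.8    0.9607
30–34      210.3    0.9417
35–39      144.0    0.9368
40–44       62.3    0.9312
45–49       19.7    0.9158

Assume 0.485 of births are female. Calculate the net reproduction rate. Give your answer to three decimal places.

1.975

Proportion female at birth = 0.485.
Weighting each age-specific rate by interval width and survival:
  15–19: 5 × 60.5/1000 × 0.9688 = 0.29306
  20–24: 5 × 155.9/1000 × 0.9627 = 0.75042
  25–29: 5 × 204.8/1000 × 0.9607 = 0.98376
  30–34: 5 × 210.3/1000 × 0.9417 = 0.99020
  35–39: 5 × 144.0/1000 × 0.9368 = 0.67450
  40–44: 5 × 62.3/1000 × 0.9312 = 0.29007
  45–49: 5 × 19.7/1000 × 0.9158 = 0.09021
Sum = 4.07222
NRR = 0.485 × 4.07222 = 1.97503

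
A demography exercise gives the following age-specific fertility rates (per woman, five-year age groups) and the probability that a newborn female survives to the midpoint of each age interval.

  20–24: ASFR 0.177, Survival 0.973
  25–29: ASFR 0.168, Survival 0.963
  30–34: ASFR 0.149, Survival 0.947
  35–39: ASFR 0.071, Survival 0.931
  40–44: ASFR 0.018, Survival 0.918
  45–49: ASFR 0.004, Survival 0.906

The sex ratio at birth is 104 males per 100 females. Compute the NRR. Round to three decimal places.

1.376

Proportion female at birth = 100 / (100 + 104) = 0.49020.
Weighting each age-specific rate by interval width and survival:
  20–24: 5 × 0.177 × 0.973 = 0.86111
  25–29: 5 × 0.168 × 0.963 = 0.80892
  30–34: 5 × 0.149 × 0.947 = 0.70552
  35–39: 5 × 0.071 × 0.931 = 0.33051
  40–44: 5 × 0.018 × 0.918 = 0.08262
  45–49: 5 × 0.004 × 0.906 = 0.01812
Sum = 2.80680
NRR = 0.49020 × 2.80680 = 1.37589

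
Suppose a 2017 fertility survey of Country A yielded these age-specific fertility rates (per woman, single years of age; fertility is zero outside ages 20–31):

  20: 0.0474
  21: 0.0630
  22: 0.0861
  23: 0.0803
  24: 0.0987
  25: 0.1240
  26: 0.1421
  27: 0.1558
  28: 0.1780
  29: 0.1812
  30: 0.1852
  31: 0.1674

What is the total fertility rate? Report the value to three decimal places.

1.509

Sum of ASFRs = 0.0474 + 0.0630 + 0.0861 + 0.0803 + 0.0987 + 0.1240 + 0.1421 + 0.1558 + 0.1780 + 0.1812 + 0.1852 + 0.1674 = 1.5092
TFR = 1.5092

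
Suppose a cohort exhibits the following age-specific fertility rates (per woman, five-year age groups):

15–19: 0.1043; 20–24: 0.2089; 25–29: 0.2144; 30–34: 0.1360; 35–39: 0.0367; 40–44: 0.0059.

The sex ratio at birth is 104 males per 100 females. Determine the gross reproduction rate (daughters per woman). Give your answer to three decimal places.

Proportion female at birth = 100 / (100 + 104) = 0.49020.
Sum of ASFRs = 0.1043 + 0.2089 + 0.2144 + 0.1360 + 0.0367 + 0.0059 = 0.7062
TFR = 5 × 0.7062 = 3.531
GRR = 0.49020 × 3.531 = 1.73090

1.731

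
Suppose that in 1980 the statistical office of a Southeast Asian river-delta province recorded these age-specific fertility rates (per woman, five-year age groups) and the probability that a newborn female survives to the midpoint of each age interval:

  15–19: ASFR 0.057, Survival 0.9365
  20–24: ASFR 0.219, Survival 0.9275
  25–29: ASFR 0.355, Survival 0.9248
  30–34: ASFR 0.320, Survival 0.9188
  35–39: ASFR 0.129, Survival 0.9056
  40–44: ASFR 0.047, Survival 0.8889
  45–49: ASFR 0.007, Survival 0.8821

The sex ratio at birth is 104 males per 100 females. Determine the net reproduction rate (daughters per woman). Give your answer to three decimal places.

Proportion female at birth = 100 / (100 + 104) = 0.49020.
Weighting each age-specific rate by interval width and survival:
  15–19: 5 × 0.057 × 0.9365 = 0.26690
  20–24: 5 × 0.219 × 0.9275 = 1.01561
  25–29: 5 × 0.355 × 0.9248 = 1.64152
  30–34: 5 × 0.320 × 0.9188 = 1.47008
  35–39: 5 × 0.129 × 0.9056 = 0.58411
  40–44: 5 × 0.047 × 0.8889 = 0.20889
  45–49: 5 × 0.007 × 0.8821 = 0.03087
Sum = 5.21798
NRR = 0.49020 × 5.21798 = 2.55785

2.558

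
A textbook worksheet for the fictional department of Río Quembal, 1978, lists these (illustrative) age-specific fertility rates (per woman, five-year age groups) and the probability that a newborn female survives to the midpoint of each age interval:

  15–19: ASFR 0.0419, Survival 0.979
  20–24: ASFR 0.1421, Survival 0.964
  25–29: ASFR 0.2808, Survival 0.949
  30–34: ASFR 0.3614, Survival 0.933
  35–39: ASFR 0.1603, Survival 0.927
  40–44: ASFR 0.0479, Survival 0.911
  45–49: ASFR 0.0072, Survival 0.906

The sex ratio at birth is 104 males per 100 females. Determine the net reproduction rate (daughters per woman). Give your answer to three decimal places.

2.403

Proportion female at birth = 100 / (100 + 104) = 0.49020.
Weighting each age-specific rate by interval width and survival:
  15–19: 5 × 0.0419 × 0.979 = 0.20510
  20–24: 5 × 0.1421 × 0.964 = 0.68492
  25–29: 5 × 0.2808 × 0.949 = 1.33240
  30–34: 5 × 0.3614 × 0.933 = 1.68593
  35–39: 5 × 0.1603 × 0.927 = 0.74299
  40–44: 5 × 0.0479 × 0.911 = 0.21818
  45–49: 5 × 0.0072 × 0.906 = 0.03262
Sum = 4.90214
NRR = 0.49020 × 4.90214 = 2.40303
An NRR exceeding 1 indicates intrinsic growth under these rates.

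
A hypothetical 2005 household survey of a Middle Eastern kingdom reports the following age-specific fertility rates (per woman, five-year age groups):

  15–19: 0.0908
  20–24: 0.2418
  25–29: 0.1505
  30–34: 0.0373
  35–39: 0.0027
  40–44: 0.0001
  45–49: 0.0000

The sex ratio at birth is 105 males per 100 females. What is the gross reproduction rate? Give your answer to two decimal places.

1.28

Proportion female at birth = 100 / (100 + 105) = 0.48780.
Sum of ASFRs = 0.0908 + 0.2418 + 0.1505 + 0.0373 + 0.0027 + 0.0001 + 0.0000 = 0.5232
TFR = 5 × 0.5232 = 2.616
GRR = 0.48780 × 2.616 = 1.27608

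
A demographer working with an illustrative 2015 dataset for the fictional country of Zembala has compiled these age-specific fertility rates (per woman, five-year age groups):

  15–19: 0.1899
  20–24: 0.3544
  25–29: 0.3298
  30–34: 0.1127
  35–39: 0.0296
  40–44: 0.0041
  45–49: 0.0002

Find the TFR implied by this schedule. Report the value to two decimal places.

5.10

Sum of ASFRs = 0.1899 + 0.3544 + 0.3298 + 0.1127 + 0.0296 + 0.0041 + 0.0002 = 1.0207
TFR = 5 × 1.0207 = 5.1035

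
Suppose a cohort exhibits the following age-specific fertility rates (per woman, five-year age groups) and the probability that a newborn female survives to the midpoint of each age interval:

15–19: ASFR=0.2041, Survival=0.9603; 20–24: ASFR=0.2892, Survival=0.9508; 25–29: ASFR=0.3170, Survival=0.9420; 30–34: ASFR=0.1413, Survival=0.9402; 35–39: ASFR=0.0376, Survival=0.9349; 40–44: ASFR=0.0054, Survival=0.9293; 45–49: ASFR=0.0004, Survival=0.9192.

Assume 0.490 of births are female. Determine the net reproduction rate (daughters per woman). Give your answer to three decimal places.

2.310

Proportion female at birth = 0.490.
Survival-weighted fertility by age (5·fₓ·Sₓ):
  15–19: 5 × 0.2041 × 0.9603 = 0.97999
  20–24: 5 × 0.2892 × 0.9508 = 1.37486
  25–29: 5 × 0.3170 × 0.9420 = 1.49307
  30–34: 5 × 0.1413 × 0.9402 = 0.66425
  35–39: 5 × 0.0376 × 0.9349 = 0.17576
  40–44: 5 × 0.0054 × 0.9293 = 0.02509
  45–49: 5 × 0.0004 × 0.9192 = 0.00184
Sum = 4.71486
NRR = 0.490 × 4.71486 = 2.31028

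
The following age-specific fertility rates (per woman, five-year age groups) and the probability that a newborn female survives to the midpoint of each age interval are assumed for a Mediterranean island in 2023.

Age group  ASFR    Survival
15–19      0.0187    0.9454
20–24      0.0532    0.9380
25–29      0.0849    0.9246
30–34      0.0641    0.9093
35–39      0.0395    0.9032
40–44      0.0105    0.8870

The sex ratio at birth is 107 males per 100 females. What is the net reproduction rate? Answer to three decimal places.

0.602

Proportion female at birth = 100 / (100 + 107) = 0.48309.
Per-age-group product (5 × ASFR × survival probability):
  15–19: 5 × 0.0187 × 0.9454 = 0.08839
  20–24: 5 × 0.0532 × 0.9380 = 0.24951
  25–29: 5 × 0.0849 × 0.9246 = 0.39249
  30–34: 5 × 0.0641 × 0.9093 = 0.29143
  35–39: 5 × 0.0395 × 0.9032 = 0.17838
  40–44: 5 × 0.0105 × 0.8870 = 0.04657
Sum = 1.24677
NRR = 0.48309 × 1.24677 = 0.60230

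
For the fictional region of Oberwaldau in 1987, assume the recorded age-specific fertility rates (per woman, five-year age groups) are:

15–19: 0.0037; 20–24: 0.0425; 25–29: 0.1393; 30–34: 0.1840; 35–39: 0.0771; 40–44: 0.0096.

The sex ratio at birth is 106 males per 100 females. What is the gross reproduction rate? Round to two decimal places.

Proportion female at birth = 100 / (100 + 106) = 0.48544.
Sum of ASFRs = 0.0037 + 0.0425 + 0.1393 + 0.1840 + 0.0771 + 0.0096 = 0.4562
TFR = 5 × 0.4562 = 2.281
GRR = 0.48544 × 2.281 = 1.10729

1.11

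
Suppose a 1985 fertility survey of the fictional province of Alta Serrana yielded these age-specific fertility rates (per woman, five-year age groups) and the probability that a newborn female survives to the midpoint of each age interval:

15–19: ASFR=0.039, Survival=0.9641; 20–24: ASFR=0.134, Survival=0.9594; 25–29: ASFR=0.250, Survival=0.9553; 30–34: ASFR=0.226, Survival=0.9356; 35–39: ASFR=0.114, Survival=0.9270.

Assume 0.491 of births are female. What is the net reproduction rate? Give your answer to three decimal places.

1.773

Proportion female at birth = 0.491.
Survival-weighted fertility by age (5·fₓ·Sₓ):
  15–19: 5 × 0.039 × 0.9641 = 0.18800
  20–24: 5 × 0.134 × 0.9594 = 0.64280
  25–29: 5 × 0.250 × 0.9553 = 1.19413
  30–34: 5 × 0.226 × 0.9356 = 1.05723
  35–39: 5 × 0.114 × 0.9270 = 0.52839
Sum = 3.61055
NRR = 0.491 × 3.61055 = 1.77278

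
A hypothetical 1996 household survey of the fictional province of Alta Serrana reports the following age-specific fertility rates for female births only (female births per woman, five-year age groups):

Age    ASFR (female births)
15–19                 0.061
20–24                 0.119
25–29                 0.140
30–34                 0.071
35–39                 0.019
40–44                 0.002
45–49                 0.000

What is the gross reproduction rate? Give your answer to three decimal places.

Sum of female ASFRs = 0.061 + 0.119 + 0.140 + 0.071 + 0.019 + 0.002 + 0.000 = 0.412
GRR = 5 × 0.412 = 2.06

2.060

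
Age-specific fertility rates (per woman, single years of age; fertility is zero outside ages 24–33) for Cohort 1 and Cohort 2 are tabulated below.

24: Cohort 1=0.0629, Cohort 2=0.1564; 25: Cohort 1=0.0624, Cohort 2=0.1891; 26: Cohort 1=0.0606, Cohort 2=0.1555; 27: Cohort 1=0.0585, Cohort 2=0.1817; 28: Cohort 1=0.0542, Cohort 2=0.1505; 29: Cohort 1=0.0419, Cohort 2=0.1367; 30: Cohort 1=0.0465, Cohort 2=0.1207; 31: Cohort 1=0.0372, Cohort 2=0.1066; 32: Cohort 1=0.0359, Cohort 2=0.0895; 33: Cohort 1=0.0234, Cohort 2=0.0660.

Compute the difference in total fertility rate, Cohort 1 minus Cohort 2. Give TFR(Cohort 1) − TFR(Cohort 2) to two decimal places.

-0.87

Cohort 1:
  Sum of ASFRs = 0.0629 + 0.0624 + 0.0606 + 0.0585 + 0.0542 + 0.0419 + 0.0465 + 0.0372 + 0.0359 + 0.0234 = 0.4835
  TFR = 0.4835
Cohort 2:
  Sum of ASFRs = 0.1564 + 0.1891 + 0.1555 + 0.1817 + 0.1505 + 0.1367 + 0.1207 + 0.1066 + 0.0895 + 0.0660 = 1.3527
  TFR = 1.3527
Difference = 0.4835 − 1.3527 = -0.8692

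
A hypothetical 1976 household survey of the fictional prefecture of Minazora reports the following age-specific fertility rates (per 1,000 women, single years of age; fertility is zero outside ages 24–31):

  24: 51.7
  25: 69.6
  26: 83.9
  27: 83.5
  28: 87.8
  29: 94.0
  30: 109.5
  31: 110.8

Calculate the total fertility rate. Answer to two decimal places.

Sum of ASFRs = 51.7 + 69.6 + 83.9 + 83.5 + 87.8 + 94.0 + 109.5 + 110.8 = 690.8
TFR = 690.8 / 1000 = 0.6908

0.69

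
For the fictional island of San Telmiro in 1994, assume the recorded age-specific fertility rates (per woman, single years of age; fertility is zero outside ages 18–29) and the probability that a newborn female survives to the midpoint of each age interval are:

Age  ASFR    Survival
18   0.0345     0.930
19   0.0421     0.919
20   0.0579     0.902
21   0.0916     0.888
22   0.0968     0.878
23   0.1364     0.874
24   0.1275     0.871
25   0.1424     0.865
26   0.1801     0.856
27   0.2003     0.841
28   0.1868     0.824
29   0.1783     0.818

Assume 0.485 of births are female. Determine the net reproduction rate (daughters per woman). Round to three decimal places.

0.614

Proportion female at birth = 0.485.
Survival-weighted fertility by age (1·fₓ·Sₓ):
  18: 1 × 0.0345 × 0.930 = 0.03209
  19: 1 × 0.0421 × 0.919 = 0.03869
  20: 1 × 0.0579 × 0.902 = 0.05223
  21: 1 × 0.0916 × 0.888 = 0.08134
  22: 1 × 0.0968 × 0.878 = 0.08499
  23: 1 × 0.1364 × 0.874 = 0.11921
  24: 1 × 0.1275 × 0.871 = 0.11105
  25: 1 × 0.1424 × 0.865 = 0.12318
  26: 1 × 0.1801 × 0.856 = 0.15417
  27: 1 × 0.2003 × 0.841 = 0.16845
  28: 1 × 0.1868 × 0.824 = 0.15392
  29: 1 × 0.1783 × 0.818 = 0.14585
Sum = 1.26517
NRR = 0.485 × 1.26517 = 0.61361
An NRR under 1 implies long-run decline under these rates.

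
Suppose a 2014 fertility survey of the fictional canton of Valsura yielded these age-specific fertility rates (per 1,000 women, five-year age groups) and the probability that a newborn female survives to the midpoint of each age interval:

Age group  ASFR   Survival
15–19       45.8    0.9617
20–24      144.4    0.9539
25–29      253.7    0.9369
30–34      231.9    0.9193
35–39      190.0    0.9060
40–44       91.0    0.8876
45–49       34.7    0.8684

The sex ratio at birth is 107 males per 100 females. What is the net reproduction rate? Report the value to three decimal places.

Proportion female at birth = 100 / (100 + 107) = 0.48309.
Weighting each age-specific rate by interval width and survival:
  15–19: 5 × 45.8/1000 × 0.9617 = 0.22023
  20–24: 5 × 144.4/1000 × 0.9539 = 0.68872
  25–29: 5 × 253.7/1000 × 0.9369 = 1.18846
  30–34: 5 × 231.9/1000 × 0.9193 = 1.06593
  35–39: 5 × 190.0/1000 × 0.9060 = 0.86070
  40–44: 5 × 91.0/1000 × 0.8876 = 0.40386
  45–49: 5 × 34.7/1000 × 0.8684 = 0.15067
Sum = 4.57857
NRR = 0.48309 × 4.57857 = 2.21186
With NRR above 1 the population is above replacement fertility.

2.212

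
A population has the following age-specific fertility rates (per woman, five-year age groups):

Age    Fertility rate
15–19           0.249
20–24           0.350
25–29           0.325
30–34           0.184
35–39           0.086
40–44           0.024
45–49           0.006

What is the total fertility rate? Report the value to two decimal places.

6.12

Sum of ASFRs = 0.249 + 0.350 + 0.325 + 0.184 + 0.086 + 0.024 + 0.006 = 1.224
TFR = 5 × 1.224 = 6.12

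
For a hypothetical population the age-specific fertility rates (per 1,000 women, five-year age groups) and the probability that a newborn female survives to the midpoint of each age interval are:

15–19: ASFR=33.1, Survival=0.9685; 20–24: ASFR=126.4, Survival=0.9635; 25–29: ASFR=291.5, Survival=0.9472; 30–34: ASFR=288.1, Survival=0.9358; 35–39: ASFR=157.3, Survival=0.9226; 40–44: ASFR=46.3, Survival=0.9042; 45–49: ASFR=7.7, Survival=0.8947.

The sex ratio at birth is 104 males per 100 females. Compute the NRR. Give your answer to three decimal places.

2.190

Proportion female at birth = 100 / (100 + 104) = 0.49020.
Weighting each age-specific rate by interval width and survival:
  15–19: 5 × 33.1/1000 × 0.9685 = 0.16029
  20–24: 5 × 126.4/1000 × 0.9635 = 0.60893
  25–29: 5 × 291.5/1000 × 0.9472 = 1.38054
  30–34: 5 × 288.1/1000 × 0.9358 = 1.34802
  35–39: 5 × 157.3/1000 × 0.9226 = 0.72562
  40–44: 5 × 46.3/1000 × 0.9042 = 0.20932
  45–49: 5 × 7.7/1000 × 0.8947 = 0.03445
Sum = 4.46717
NRR = 0.49020 × 4.46717 = 2.18981
With NRR above 1 the population is above replacement fertility.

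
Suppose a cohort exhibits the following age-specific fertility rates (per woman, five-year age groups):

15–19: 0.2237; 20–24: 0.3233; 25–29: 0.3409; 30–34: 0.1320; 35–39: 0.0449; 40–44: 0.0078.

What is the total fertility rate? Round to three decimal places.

5.363

Sum of ASFRs = 0.2237 + 0.3233 + 0.3409 + 0.1320 + 0.0449 + 0.0078 = 1.0726
TFR = 5 × 1.0726 = 5.363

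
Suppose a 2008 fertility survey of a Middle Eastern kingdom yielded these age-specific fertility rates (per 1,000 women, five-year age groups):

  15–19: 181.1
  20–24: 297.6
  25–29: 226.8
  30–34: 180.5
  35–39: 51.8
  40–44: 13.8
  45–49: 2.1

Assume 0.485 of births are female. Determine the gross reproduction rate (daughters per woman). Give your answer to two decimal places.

Proportion female at birth = 0.485.
Sum of ASFRs = 181.1 + 297.6 + 226.8 + 180.5 + 51.8 + 13.8 + 2.1 = 953.7
TFR = 5 × 953.7 / 1000 = 4.7685
GRR = 0.485 × 4.7685 = 2.31272

2.31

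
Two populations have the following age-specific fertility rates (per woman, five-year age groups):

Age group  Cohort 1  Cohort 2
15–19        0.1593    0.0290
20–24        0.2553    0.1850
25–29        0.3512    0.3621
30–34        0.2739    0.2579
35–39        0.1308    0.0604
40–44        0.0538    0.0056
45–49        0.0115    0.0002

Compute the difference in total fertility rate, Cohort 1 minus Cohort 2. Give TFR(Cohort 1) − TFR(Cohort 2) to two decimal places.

Cohort 1:
  Sum of ASFRs = 0.1593 + 0.2553 + 0.3512 + 0.2739 + 0.1308 + 0.0538 + 0.0115 = 1.2358
  TFR = 5 × 1.2358 = 6.179
Cohort 2:
  Sum of ASFRs = 0.0290 + 0.1850 + 0.3621 + 0.2579 + 0.0604 + 0.0056 + 0.0002 = 0.9002
  TFR = 5 × 0.9002 = 4.501
Difference = 6.179 − 4.501 = 1.678

1.68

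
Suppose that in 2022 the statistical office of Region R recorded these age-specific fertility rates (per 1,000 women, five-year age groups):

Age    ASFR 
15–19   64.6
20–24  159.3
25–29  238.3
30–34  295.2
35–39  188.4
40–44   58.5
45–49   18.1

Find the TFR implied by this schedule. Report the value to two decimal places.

Sum of ASFRs = 64.6 + 159.3 + 238.3 + 295.2 + 188.4 + 58.5 + 18.1 = 1022.4
TFR = 5 × 1022.4 / 1000 = 5.112

5.11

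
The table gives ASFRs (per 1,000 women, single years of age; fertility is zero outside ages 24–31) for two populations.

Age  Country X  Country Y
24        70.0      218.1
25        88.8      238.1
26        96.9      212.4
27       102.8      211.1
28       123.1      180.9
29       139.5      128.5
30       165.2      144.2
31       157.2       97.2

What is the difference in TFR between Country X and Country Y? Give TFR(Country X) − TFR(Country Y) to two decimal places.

-0.49

Country X:
  Sum of ASFRs = 70.0 + 88.8 + 96.9 + 102.8 + 123.1 + 139.5 + 165.2 + 157.2 = 943.5
  TFR = 943.5 / 1000 = 0.9435
Country Y:
  Sum of ASFRs = 218.1 + 238.1 + 212.4 + 211.1 + 180.9 + 128.5 + 144.2 + 97.2 = 1430.5
  TFR = 1430.5 / 1000 = 1.4305
Difference = 0.9435 − 1.4305 = -0.487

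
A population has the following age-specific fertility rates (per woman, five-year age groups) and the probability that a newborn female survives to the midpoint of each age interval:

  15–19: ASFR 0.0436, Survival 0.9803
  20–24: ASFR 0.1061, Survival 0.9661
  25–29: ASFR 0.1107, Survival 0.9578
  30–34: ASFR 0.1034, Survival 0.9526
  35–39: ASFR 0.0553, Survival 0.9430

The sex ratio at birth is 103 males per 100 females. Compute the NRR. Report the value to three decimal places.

Proportion female at birth = 100 / (100 + 103) = 0.49261.
Each age group contributes 5 × ASFR × survival:
  15–19: 5 × 0.0436 × 0.9803 = 0.21371
  20–24: 5 × 0.1061 × 0.9661 = 0.51252
  25–29: 5 × 0.1107 × 0.9578 = 0.53014
  30–34: 5 × 0.1034 × 0.9526 = 0.49249
  35–39: 5 × 0.0553 × 0.9430 = 0.26074
Sum = 2.00960
NRR = 0.49261 × 2.00960 = 0.98995
An NRR under 1 implies long-run decline under these rates.

0.990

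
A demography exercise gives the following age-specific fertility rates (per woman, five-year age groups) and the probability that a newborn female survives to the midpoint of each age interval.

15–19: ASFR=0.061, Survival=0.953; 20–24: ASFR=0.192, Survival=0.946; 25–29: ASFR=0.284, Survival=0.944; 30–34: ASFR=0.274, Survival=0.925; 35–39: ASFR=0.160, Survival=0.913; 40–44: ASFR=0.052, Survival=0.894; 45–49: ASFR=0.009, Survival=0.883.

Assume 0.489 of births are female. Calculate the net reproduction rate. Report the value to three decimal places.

Proportion female at birth = 0.489.
Each age group contributes 5 × ASFR × survival:
  15–19: 5 × 0.061 × 0.953 = 0.29067
  20–24: 5 × 0.192 × 0.946 = 0.90816
  25–29: 5 × 0.284 × 0.944 = 1.34048
  30–34: 5 × 0.274 × 0.925 = 1.26725
  35–39: 5 × 0.160 × 0.913 = 0.73040
  40–44: 5 × 0.052 × 0.894 = 0.23244
  45–49: 5 × 0.009 × 0.883 = 0.03974
Sum = 4.80914
NRR = 0.489 × 4.80914 = 2.35167

2.352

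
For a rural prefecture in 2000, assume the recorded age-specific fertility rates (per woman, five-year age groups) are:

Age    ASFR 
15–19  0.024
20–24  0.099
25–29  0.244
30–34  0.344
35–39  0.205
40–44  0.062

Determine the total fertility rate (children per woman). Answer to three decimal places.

Sum of ASFRs = 0.024 + 0.099 + 0.244 + 0.344 + 0.205 + 0.062 = 0.978
TFR = 5 × 0.978 = 4.89

4.890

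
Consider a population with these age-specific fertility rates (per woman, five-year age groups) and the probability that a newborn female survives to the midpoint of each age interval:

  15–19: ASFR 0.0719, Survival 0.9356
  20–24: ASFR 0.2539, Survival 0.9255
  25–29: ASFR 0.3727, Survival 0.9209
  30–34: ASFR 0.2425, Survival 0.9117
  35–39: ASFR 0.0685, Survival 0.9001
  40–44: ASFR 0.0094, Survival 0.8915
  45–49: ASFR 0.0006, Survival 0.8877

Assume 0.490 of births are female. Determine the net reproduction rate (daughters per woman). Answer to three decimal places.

Proportion female at birth = 0.490.
Survival-weighted fertility by age (5·fₓ·Sₓ):
  15–19: 5 × 0.0719 × 0.9356 = 0.33635
  20–24: 5 × 0.2539 × 0.9255 = 1.17492
  25–29: 5 × 0.3727 × 0.9209 = 1.71610
  30–34: 5 × 0.2425 × 0.9117 = 1.10544
  35–39: 5 × 0.0685 × 0.9001 = 0.30828
  40–44: 5 × 0.0094 × 0.8915 = 0.04190
  45–49: 5 × 0.0006 × 0.8877 = 0.00266
Sum = 4.68565
NRR = 0.490 × 4.68565 = 2.29597

2.296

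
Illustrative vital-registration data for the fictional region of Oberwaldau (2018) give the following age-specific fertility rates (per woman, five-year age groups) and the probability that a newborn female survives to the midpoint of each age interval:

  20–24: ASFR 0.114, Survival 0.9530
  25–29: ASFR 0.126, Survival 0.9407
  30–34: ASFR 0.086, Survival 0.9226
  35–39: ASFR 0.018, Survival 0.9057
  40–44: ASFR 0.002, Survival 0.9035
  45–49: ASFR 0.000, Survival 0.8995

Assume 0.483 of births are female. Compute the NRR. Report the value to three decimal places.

Proportion female at birth = 0.483.
Weighting each age-specific rate by interval width and survival:
  20–24: 5 × 0.114 × 0.9530 = 0.54321
  25–29: 5 × 0.126 × 0.9407 = 0.59264
  30–34: 5 × 0.086 × 0.9226 = 0.39672
  35–39: 5 × 0.018 × 0.9057 = 0.08151
  40–44: 5 × 0.002 × 0.9035 = 0.00904
  45–49: 5 × 0.000 × 0.8995 = 0.00000
Sum = 1.62312
NRR = 0.483 × 1.62312 = 0.78397

0.784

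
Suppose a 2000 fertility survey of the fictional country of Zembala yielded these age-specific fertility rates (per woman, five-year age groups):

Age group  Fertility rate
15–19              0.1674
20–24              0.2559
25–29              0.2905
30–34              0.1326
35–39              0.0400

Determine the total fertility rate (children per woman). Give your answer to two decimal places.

4.43

Sum of ASFRs = 0.1674 + 0.2559 + 0.2905 + 0.1326 + 0.0400 = 0.8864
TFR = 5 × 0.8864 = 4.432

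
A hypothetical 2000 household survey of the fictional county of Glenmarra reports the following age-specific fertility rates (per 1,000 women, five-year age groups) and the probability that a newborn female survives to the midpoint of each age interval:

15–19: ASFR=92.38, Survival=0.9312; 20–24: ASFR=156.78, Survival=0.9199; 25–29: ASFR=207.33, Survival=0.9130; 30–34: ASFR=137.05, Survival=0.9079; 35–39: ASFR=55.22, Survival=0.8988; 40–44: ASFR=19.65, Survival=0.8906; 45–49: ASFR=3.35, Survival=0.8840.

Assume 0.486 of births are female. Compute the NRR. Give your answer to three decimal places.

1.492

Proportion female at birth = 0.486.
Weighting each age-specific rate by interval width and survival:
  15–19: 5 × 92.38/1000 × 0.9312 = 0.43012
  20–24: 5 × 156.78/1000 × 0.9199 = 0.72111
  25–29: 5 × 207.33/1000 × 0.9130 = 0.94646
  30–34: 5 × 137.05/1000 × 0.9079 = 0.62214
  35–39: 5 × 55.22/1000 × 0.8988 = 0.24816
  40–44: 5 × 19.65/1000 × 0.8906 = 0.08750
  45–49: 5 × 3.35/1000 × 0.8840 = 0.01481
Sum = 3.07030
NRR = 0.486 × 3.07030 = 1.49217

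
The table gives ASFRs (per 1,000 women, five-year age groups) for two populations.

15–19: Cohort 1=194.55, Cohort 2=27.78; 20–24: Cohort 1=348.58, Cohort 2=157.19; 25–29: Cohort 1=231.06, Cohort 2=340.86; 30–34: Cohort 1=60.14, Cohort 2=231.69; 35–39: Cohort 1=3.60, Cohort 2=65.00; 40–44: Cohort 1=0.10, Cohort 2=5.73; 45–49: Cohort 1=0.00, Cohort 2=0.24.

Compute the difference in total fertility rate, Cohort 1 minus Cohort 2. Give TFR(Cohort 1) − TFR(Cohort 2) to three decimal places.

Cohort 1:
  Sum of ASFRs = 194.55 + 348.58 + 231.06 + 60.14 + 3.60 + 0.10 + 0.00 = 838.03
  TFR = 5 × 838.03 / 1000 = 4.19015
Cohort 2:
  Sum of ASFRs = 27.78 + 157.19 + 340.86 + 231.69 + 65.00 + 5.73 + 0.24 = 828.49
  TFR = 5 × 828.49 / 1000 = 4.14245
Difference = 4.19015 − 4.14245 = 0.0477

0.048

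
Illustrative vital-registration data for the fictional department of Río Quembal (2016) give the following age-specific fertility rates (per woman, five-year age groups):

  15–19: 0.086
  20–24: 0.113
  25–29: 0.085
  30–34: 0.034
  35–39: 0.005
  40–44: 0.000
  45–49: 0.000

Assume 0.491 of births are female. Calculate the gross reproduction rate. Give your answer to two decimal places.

Proportion female at birth = 0.491.
Sum of ASFRs = 0.086 + 0.113 + 0.085 + 0.034 + 0.005 + 0.000 + 0.000 = 0.323
TFR = 5 × 0.323 = 1.615
GRR = 0.491 × 1.615 = 0.79297

0.79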